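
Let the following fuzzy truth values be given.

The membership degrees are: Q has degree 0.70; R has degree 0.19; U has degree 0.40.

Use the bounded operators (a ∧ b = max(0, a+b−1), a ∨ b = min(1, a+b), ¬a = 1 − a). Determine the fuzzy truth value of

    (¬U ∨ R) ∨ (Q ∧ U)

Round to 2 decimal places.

¬U = 1 − 0.40 = 0.60
¬U ∨ R = min(1, a+b) on (0.60, 0.19) = 0.79
Q ∧ U = max(0, a+b−1) on (0.70, 0.40) = 0.10
(¬U ∨ R) ∨ (Q ∧ U) = min(1, a+b) on (0.79, 0.10) = 0.89

0.89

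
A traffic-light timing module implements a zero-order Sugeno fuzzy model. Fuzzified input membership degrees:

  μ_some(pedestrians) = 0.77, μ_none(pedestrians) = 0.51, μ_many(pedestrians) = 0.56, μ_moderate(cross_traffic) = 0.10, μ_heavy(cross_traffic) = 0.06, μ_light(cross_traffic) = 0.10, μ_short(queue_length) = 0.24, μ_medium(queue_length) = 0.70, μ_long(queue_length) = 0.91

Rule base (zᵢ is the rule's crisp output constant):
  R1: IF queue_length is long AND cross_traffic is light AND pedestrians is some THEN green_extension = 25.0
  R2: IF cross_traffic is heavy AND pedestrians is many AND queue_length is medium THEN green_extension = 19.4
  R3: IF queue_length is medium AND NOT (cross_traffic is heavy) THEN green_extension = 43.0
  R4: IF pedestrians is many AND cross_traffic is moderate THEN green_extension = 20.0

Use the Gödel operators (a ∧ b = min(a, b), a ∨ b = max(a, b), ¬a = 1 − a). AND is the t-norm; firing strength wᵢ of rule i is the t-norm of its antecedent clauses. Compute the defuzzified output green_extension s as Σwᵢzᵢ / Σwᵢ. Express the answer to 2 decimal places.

37.25

R1 (z=25.0): long=0.91, light=0.10, some=0.77; AND[min(a, b)] → w = 0.10
R2 (z=19.4): heavy=0.06, many=0.56, medium=0.70; AND[min(a, b)] → w = 0.06
R3 (z=43.0): medium=0.70, ¬heavy=1−0.06=0.94; AND[min(a, b)] → w = 0.70
R4 (z=20.0): many=0.56, moderate=0.10; AND[min(a, b)] → w = 0.10
Weighted average = (0.10·25.0 + 0.06·19.4 + 0.70·43.0 + 0.10·20.0) / (0.10 + 0.06 + 0.70 + 0.10)
  = 35.7640 / 0.9600 = 37.25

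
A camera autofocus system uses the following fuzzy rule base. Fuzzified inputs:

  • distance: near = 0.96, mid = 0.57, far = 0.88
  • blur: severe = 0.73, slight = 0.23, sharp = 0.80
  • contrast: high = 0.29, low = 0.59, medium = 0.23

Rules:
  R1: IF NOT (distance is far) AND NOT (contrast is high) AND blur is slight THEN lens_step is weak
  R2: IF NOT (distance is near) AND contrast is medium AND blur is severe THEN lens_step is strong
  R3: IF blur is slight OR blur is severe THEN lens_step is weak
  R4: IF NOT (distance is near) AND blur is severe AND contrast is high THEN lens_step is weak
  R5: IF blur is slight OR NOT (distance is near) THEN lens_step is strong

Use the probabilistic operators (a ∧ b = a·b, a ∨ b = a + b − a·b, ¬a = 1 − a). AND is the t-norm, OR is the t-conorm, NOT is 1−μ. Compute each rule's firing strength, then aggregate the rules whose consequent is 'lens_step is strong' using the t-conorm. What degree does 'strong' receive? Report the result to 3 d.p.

R1: ¬far=1−0.88=0.12, ¬high=1−0.29=0.71, slight=0.23; AND[a·b] → w = 0.0196
R2: ¬near=1−0.96=0.04, medium=0.23, severe=0.73; AND[a·b] → w = 0.0067
R3: slight=0.23, severe=0.73; OR[a + b − a·b] → w = 0.7921
R4: ¬near=1−0.96=0.04, severe=0.73, high=0.29; AND[a·b] → w = 0.0085
R5: slight=0.23, ¬near=1−0.96=0.04; OR[a + b − a·b] → w = 0.2608
Rules with consequent 'strong': {R2, R5} → strengths 0.0067, 0.2608
Aggregate via t-conorm [a + b − a·b]: 0.2658

0.266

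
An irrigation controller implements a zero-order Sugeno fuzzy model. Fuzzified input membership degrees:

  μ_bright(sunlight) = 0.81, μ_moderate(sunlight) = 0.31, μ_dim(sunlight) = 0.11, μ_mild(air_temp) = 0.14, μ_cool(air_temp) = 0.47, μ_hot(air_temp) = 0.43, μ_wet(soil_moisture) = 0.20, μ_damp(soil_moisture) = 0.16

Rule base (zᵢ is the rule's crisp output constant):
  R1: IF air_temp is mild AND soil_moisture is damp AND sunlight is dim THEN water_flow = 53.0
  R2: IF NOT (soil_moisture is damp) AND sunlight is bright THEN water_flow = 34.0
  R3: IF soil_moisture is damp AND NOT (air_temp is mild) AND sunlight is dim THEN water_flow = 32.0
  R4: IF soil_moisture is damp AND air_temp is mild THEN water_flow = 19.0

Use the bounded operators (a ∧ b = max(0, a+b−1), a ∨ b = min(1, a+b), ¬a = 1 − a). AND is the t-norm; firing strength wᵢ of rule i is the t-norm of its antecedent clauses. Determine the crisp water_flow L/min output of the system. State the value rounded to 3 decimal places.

R1 (z=53.0): mild=0.14, damp=0.16, dim=0.11; AND[max(0, a+b−1)] → w = 0.00
R2 (z=34.0): ¬damp=1−0.16=0.84, bright=0.81; AND[max(0, a+b−1)] → w = 0.65
R3 (z=32.0): damp=0.16, ¬mild=1−0.14=0.86, dim=0.11; AND[max(0, a+b−1)] → w = 0.00
R4 (z=19.0): damp=0.16, mild=0.14; AND[max(0, a+b−1)] → w = 0.00
Weighted average = (0.00·53.0 + 0.65·34.0 + 0.00·32.0 + 0.00·19.0) / (0.00 + 0.65 + 0.00 + 0.00)
  = 22.1000 / 0.6500 = 34.000

34.000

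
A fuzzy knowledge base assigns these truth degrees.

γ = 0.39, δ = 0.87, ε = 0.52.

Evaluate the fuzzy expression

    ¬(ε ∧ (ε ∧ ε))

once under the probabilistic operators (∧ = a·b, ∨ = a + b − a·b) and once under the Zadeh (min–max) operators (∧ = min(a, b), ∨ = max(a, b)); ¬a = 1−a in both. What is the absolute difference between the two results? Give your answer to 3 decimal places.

Under probabilistic:
  ε ∧ ε = a·b on (0.5200, 0.5200) = 0.2704
  ε ∧ (ε ∧ ε) = a·b on (0.5200, 0.2704) = 0.1406
  ¬(ε ∧ (ε ∧ ε)) = 1 − 0.1406 = 0.8594
  → value = 0.8594
Under Zadeh (min–max):
  ε ∧ ε = min(a, b) on (0.52, 0.52) = 0.52
  ε ∧ (ε ∧ ε) = min(a, b) on (0.52, 0.52) = 0.52
  ¬(ε ∧ (ε ∧ ε)) = 1 − 0.52 = 0.48
  → value = 0.4800
|0.8594 − 0.4800| = 0.379

0.379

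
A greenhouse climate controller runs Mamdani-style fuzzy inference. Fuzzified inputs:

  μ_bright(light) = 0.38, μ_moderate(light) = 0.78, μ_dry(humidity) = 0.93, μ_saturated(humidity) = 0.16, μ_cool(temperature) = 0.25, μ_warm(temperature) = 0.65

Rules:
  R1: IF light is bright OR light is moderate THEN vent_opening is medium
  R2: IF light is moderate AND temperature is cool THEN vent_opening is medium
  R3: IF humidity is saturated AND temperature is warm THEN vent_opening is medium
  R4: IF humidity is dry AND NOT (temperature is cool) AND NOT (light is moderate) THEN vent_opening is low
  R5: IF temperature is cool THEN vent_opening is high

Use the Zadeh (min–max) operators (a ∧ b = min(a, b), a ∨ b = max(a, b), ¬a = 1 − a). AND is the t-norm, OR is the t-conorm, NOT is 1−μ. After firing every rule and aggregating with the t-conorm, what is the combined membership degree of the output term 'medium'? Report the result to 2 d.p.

R1: bright=0.38, moderate=0.78; OR[max(a, b)] → w = 0.78
R2: moderate=0.78, cool=0.25; AND[min(a, b)] → w = 0.25
R3: saturated=0.16, warm=0.65; AND[min(a, b)] → w = 0.16
R4: dry=0.93, ¬cool=1−0.25=0.75, ¬moderate=1−0.78=0.22; AND[min(a, b)] → w = 0.22
R5: cool=0.25 → w = 0.25
Rules with consequent 'medium': {R1, R2, R3} → strengths 0.78, 0.25, 0.16
Aggregate via t-conorm [max(a, b)]: 0.78

0.78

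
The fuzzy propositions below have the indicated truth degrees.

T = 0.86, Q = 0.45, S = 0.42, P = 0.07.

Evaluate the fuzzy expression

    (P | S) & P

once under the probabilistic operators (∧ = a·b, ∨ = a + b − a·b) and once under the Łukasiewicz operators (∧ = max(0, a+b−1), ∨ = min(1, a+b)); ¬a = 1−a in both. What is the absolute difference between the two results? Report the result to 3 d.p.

0.032

Under probabilistic:
  P | S = a + b − a·b on (0.0700, 0.4200) = 0.4606
  (P | S) & P = a·b on (0.4606, 0.0700) = 0.0322
  → value = 0.0322
Under Łukasiewicz:
  P | S = min(1, a+b) on (0.07, 0.42) = 0.49
  (P | S) & P = max(0, a+b−1) on (0.49, 0.07) = 0.00
  → value = 0.0000
|0.0322 − 0.0000| = 0.032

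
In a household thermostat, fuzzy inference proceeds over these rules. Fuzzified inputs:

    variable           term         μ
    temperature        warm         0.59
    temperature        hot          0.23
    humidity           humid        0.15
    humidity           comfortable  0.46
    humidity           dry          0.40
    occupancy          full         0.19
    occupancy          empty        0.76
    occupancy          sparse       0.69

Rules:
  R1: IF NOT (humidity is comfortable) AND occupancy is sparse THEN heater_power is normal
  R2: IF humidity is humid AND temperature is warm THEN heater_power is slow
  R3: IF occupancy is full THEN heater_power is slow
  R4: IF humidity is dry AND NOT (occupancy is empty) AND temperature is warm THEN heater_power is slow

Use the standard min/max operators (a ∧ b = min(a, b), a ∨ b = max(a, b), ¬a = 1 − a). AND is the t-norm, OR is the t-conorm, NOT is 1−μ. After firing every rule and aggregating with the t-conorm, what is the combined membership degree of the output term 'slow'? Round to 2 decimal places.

0.24

R1: ¬comfortable=1−0.46=0.54, sparse=0.69; AND[min(a, b)] → w = 0.54
R2: humid=0.15, warm=0.59; AND[min(a, b)] → w = 0.15
R3: full=0.19 → w = 0.19
R4: dry=0.40, ¬empty=1−0.76=0.24, warm=0.59; AND[min(a, b)] → w = 0.24
Rules with consequent 'slow': {R2, R3, R4} → strengths 0.15, 0.19, 0.24
Aggregate via t-conorm [max(a, b)]: 0.24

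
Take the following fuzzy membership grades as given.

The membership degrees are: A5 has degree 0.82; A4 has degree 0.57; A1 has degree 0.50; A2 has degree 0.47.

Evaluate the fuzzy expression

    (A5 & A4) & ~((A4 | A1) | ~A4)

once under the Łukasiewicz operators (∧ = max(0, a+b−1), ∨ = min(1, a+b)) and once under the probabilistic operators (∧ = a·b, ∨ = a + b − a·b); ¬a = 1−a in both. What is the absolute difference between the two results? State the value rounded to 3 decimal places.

Under Łukasiewicz:
  A5 & A4 = max(0, a+b−1) on (0.82, 0.57) = 0.39
  A4 | A1 = min(1, a+b) on (0.57, 0.50) = 1.00
  ~A4 = 1 − 0.57 = 0.43
  (A4 | A1) | ~A4 = min(1, a+b) on (1.00, 0.43) = 1.00
  ~((A4 | A1) | ~A4) = 1 − 1.00 = 0.00
  (A5 & A4) & ~((A4 | A1) | ~A4) = max(0, a+b−1) on (0.39, 0.00) = 0.00
  → value = 0.0000
Under probabilistic:
  A5 & A4 = a·b on (0.8200, 0.5700) = 0.4674
  A4 | A1 = a + b − a·b on (0.5700, 0.5000) = 0.7850
  ~A4 = 1 − 0.5700 = 0.4300
  (A4 | A1) | ~A4 = a + b − a·b on (0.7850, 0.4300) = 0.8774
  ~((A4 | A1) | ~A4) = 1 − 0.8774 = 0.1226
  (A5 & A4) & ~((A4 | A1) | ~A4) = a·b on (0.4674, 0.1226) = 0.0573
  → value = 0.0573
|0.0000 − 0.0573| = 0.057

0.057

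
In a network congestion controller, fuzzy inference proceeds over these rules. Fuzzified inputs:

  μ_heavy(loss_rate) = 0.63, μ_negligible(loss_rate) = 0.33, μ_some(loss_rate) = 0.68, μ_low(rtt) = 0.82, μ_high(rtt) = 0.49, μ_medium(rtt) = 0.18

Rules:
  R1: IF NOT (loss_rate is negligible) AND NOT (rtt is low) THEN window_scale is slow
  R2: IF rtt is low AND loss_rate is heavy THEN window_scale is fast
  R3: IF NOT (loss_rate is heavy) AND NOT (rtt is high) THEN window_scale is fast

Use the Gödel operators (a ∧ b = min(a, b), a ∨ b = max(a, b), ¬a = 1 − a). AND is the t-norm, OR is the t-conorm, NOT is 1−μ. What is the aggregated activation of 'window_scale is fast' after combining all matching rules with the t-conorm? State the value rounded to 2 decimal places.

0.63

R1: ¬negligible=1−0.33=0.67, ¬low=1−0.82=0.18; AND[min(a, b)] → w = 0.18
R2: low=0.82, heavy=0.63; AND[min(a, b)] → w = 0.63
R3: ¬heavy=1−0.63=0.37, ¬high=1−0.49=0.51; AND[min(a, b)] → w = 0.37
Rules with consequent 'fast': {R2, R3} → strengths 0.63, 0.37
Aggregate via t-conorm [max(a, b)]: 0.63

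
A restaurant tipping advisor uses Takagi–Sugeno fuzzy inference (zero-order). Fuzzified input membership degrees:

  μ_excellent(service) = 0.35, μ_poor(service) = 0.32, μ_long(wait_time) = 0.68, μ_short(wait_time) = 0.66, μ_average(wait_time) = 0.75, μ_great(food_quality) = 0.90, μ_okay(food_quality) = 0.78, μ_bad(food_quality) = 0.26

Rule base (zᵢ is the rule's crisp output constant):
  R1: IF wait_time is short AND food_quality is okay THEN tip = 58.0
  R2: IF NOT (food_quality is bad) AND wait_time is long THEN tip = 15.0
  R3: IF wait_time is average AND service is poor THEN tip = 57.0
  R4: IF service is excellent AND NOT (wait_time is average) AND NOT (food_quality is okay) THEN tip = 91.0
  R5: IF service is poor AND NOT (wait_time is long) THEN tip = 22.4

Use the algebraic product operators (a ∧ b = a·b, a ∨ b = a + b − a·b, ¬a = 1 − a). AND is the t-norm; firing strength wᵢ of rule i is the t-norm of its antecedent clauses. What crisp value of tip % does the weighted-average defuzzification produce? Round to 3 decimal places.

39.961

R1 (z=58.0): short=0.66, okay=0.78; AND[a·b] → w = 0.5148
R2 (z=15.0): ¬bad=1−0.26=0.74, long=0.68; AND[a·b] → w = 0.5032
R3 (z=57.0): average=0.75, poor=0.32; AND[a·b] → w = 0.2400
R4 (z=91.0): excellent=0.35, ¬average=1−0.75=0.25, ¬okay=1−0.78=0.22; AND[a·b] → w = 0.0192
R5 (z=22.4): poor=0.32, ¬long=1−0.68=0.32; AND[a·b] → w = 0.1024
Weighted average = (0.5148·58.0 + 0.5032·15.0 + 0.2400·57.0 + 0.0192·91.0 + 0.1024·22.4) / (0.5148 + 0.5032 + 0.2400 + 0.0192 + 0.1024)
  = 55.1319 / 1.3797 = 39.961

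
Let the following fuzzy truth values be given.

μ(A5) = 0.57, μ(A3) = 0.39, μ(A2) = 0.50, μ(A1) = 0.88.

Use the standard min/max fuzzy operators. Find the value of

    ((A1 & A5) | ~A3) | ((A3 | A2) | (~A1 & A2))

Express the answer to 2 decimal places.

0.61

A1 & A5 = min(a, b) on (0.88, 0.57) = 0.57
~A3 = 1 − 0.39 = 0.61
(A1 & A5) | ~A3 = max(a, b) on (0.57, 0.61) = 0.61
A3 | A2 = max(a, b) on (0.39, 0.50) = 0.50
~A1 = 1 − 0.88 = 0.12
~A1 & A2 = min(a, b) on (0.12, 0.50) = 0.12
(A3 | A2) | (~A1 & A2) = max(a, b) on (0.50, 0.12) = 0.50
((A1 & A5) | ~A3) | ((A3 | A2) | (~A1 & A2)) = max(a, b) on (0.61, 0.50) = 0.61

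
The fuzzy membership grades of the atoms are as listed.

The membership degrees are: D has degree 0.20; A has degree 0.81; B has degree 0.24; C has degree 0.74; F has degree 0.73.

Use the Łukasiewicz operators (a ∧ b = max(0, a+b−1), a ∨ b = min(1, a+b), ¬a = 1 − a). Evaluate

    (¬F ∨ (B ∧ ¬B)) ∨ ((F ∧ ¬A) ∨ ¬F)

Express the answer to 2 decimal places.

0.54

¬F = 1 − 0.73 = 0.27
¬B = 1 − 0.24 = 0.76
B ∧ ¬B = max(0, a+b−1) on (0.24, 0.76) = 0.00
¬F ∨ (B ∧ ¬B) = min(1, a+b) on (0.27, 0.00) = 0.27
¬A = 1 − 0.81 = 0.19
F ∧ ¬A = max(0, a+b−1) on (0.73, 0.19) = 0.00
¬F = 1 − 0.73 = 0.27
(F ∧ ¬A) ∨ ¬F = min(1, a+b) on (0.00, 0.27) = 0.27
(¬F ∨ (B ∧ ¬B)) ∨ ((F ∧ ¬A) ∨ ¬F) = min(1, a+b) on (0.27, 0.27) = 0.54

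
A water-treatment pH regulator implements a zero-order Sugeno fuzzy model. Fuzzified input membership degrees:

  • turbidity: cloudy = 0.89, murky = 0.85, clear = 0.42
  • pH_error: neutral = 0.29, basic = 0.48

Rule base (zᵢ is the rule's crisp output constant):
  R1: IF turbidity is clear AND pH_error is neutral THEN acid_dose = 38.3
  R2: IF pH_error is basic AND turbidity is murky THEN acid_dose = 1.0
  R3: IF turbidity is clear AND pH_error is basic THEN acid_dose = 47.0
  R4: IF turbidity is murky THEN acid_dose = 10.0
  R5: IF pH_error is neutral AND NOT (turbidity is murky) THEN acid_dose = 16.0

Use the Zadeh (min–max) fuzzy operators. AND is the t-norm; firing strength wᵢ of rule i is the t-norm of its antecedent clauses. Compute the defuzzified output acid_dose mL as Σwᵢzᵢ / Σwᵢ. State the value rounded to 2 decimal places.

R1 (z=38.3): clear=0.42, neutral=0.29; AND[min(a, b)] → w = 0.29
R2 (z=1.0): basic=0.48, murky=0.85; AND[min(a, b)] → w = 0.48
R3 (z=47.0): clear=0.42, basic=0.48; AND[min(a, b)] → w = 0.42
R4 (z=10.0): murky=0.85 → w = 0.85
R5 (z=16.0): neutral=0.29, ¬murky=1−0.85=0.15; AND[min(a, b)] → w = 0.15
Weighted average = (0.29·38.3 + 0.48·1.0 + 0.42·47.0 + 0.85·10.0 + 0.15·16.0) / (0.29 + 0.48 + 0.42 + 0.85 + 0.15)
  = 42.2270 / 2.1900 = 19.28

19.28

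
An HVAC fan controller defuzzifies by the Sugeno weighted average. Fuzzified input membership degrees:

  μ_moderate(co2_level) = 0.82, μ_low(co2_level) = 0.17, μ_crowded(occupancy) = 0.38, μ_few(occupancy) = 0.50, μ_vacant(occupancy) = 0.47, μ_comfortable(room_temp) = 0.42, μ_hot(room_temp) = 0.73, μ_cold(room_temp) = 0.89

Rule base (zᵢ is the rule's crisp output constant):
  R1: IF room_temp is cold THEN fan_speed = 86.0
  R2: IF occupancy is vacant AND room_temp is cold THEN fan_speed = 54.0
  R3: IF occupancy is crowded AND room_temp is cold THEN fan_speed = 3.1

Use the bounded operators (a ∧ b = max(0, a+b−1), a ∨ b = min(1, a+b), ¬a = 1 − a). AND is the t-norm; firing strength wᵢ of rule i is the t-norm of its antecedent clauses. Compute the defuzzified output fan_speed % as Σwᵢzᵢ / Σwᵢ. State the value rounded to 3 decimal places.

R1 (z=86.0): cold=0.89 → w = 0.89
R2 (z=54.0): vacant=0.47, cold=0.89; AND[max(0, a+b−1)] → w = 0.36
R3 (z=3.1): crowded=0.38, cold=0.89; AND[max(0, a+b−1)] → w = 0.27
Weighted average = (0.89·86.0 + 0.36·54.0 + 0.27·3.1) / (0.89 + 0.36 + 0.27)
  = 96.8170 / 1.5200 = 63.695

63.695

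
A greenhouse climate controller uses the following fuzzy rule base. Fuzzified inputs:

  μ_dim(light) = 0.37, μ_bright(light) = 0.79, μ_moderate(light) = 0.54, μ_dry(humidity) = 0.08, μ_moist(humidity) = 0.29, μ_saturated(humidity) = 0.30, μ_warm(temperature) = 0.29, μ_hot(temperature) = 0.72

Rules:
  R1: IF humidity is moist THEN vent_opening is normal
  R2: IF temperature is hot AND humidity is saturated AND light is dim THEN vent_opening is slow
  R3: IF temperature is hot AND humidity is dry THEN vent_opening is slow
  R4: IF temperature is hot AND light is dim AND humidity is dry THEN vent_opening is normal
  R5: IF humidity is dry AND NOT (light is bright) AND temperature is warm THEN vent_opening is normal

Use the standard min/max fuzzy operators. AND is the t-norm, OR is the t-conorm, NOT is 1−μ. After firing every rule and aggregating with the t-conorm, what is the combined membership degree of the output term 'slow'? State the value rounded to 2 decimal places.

R1: moist=0.29 → w = 0.29
R2: hot=0.72, saturated=0.30, dim=0.37; AND[min(a, b)] → w = 0.30
R3: hot=0.72, dry=0.08; AND[min(a, b)] → w = 0.08
R4: hot=0.72, dim=0.37, dry=0.08; AND[min(a, b)] → w = 0.08
R5: dry=0.08, ¬bright=1−0.79=0.21, warm=0.29; AND[min(a, b)] → w = 0.08
Rules with consequent 'slow': {R2, R3} → strengths 0.30, 0.08
Aggregate via t-conorm [max(a, b)]: 0.30

0.30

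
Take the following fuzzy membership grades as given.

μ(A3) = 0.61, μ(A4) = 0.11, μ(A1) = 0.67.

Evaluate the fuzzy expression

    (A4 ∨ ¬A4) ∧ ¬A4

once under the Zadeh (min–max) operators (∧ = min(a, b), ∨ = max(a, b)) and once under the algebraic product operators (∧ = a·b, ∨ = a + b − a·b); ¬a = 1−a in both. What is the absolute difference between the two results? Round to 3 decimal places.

0.087

Under Zadeh (min–max):
  ¬A4 = 1 − 0.11 = 0.89
  A4 ∨ ¬A4 = max(a, b) on (0.11, 0.89) = 0.89
  ¬A4 = 1 − 0.11 = 0.89
  (A4 ∨ ¬A4) ∧ ¬A4 = min(a, b) on (0.89, 0.89) = 0.89
  → value = 0.8900
Under algebraic product:
  ¬A4 = 1 − 0.1100 = 0.8900
  A4 ∨ ¬A4 = a + b − a·b on (0.1100, 0.8900) = 0.9021
  ¬A4 = 1 − 0.1100 = 0.8900
  (A4 ∨ ¬A4) ∧ ¬A4 = a·b on (0.9021, 0.8900) = 0.8029
  → value = 0.8029
|0.8900 − 0.8029| = 0.087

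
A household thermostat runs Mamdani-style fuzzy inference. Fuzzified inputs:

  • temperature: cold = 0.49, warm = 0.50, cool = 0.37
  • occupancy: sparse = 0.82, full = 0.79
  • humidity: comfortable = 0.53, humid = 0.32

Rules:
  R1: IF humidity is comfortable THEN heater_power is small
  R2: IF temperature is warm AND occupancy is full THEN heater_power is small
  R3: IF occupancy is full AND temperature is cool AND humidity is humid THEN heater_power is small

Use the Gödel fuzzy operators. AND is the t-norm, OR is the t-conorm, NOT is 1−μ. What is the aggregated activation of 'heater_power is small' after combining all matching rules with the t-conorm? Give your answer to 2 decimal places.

R1: comfortable=0.53 → w = 0.53
R2: warm=0.50, full=0.79; AND[min(a, b)] → w = 0.50
R3: full=0.79, cool=0.37, humid=0.32; AND[min(a, b)] → w = 0.32
Rules with consequent 'small': {R1, R2, R3} → strengths 0.53, 0.50, 0.32
Aggregate via t-conorm [max(a, b)]: 0.53

0.53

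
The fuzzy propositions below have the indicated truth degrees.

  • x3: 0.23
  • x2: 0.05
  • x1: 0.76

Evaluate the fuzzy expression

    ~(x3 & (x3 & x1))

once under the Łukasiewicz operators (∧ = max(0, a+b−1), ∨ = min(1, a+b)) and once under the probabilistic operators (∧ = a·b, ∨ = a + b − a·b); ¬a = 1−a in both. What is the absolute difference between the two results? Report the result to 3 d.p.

Under Łukasiewicz:
  x3 & x1 = max(0, a+b−1) on (0.23, 0.76) = 0.00
  x3 & (x3 & x1) = max(0, a+b−1) on (0.23, 0.00) = 0.00
  ~(x3 & (x3 & x1)) = 1 − 0.00 = 1.00
  → value = 1.0000
Under probabilistic:
  x3 & x1 = a·b on (0.2300, 0.7600) = 0.1748
  x3 & (x3 & x1) = a·b on (0.2300, 0.1748) = 0.0402
  ~(x3 & (x3 & x1)) = 1 − 0.0402 = 0.9598
  → value = 0.9598
|1.0000 − 0.9598| = 0.040

0.040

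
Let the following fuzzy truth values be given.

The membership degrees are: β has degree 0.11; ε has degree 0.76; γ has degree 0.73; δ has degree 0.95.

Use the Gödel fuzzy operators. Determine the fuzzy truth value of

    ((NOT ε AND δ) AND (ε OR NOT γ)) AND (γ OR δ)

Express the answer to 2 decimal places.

NOT ε = 1 − 0.76 = 0.24
NOT ε AND δ = min(a, b) on (0.24, 0.95) = 0.24
NOT γ = 1 − 0.73 = 0.27
ε OR NOT γ = max(a, b) on (0.76, 0.27) = 0.76
(NOT ε AND δ) AND (ε OR NOT γ) = min(a, b) on (0.24, 0.76) = 0.24
γ OR δ = max(a, b) on (0.73, 0.95) = 0.95
((NOT ε AND δ) AND (ε OR NOT γ)) AND (γ OR δ) = min(a, b) on (0.24, 0.95) = 0.24

0.24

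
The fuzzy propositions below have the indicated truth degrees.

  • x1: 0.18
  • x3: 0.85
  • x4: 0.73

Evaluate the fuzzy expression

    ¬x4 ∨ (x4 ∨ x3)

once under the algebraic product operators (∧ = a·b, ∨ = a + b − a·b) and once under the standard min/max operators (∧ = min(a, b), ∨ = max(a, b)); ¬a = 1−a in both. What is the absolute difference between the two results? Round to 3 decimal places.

0.120

Under algebraic product:
  ¬x4 = 1 − 0.7300 = 0.2700
  x4 ∨ x3 = a + b − a·b on (0.7300, 0.8500) = 0.9595
  ¬x4 ∨ (x4 ∨ x3) = a + b − a·b on (0.2700, 0.9595) = 0.9704
  → value = 0.9704
Under standard min/max:
  ¬x4 = 1 − 0.73 = 0.27
  x4 ∨ x3 = max(a, b) on (0.73, 0.85) = 0.85
  ¬x4 ∨ (x4 ∨ x3) = max(a, b) on (0.27, 0.85) = 0.85
  → value = 0.8500
|0.9704 − 0.8500| = 0.120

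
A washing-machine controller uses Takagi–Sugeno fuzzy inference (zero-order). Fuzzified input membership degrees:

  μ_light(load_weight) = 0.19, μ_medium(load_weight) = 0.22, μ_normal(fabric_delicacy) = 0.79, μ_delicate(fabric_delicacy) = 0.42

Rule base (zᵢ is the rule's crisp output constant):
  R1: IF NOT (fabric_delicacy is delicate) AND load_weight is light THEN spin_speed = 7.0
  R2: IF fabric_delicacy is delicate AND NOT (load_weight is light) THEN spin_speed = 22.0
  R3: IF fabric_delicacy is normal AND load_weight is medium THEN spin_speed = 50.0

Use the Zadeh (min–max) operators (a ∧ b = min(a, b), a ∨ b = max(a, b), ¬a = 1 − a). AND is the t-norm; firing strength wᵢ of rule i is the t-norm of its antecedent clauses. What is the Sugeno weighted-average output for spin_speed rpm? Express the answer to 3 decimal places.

R1 (z=7.0): ¬delicate=1−0.42=0.58, light=0.19; AND[min(a, b)] → w = 0.19
R2 (z=22.0): delicate=0.42, ¬light=1−0.19=0.81; AND[min(a, b)] → w = 0.42
R3 (z=50.0): normal=0.79, medium=0.22; AND[min(a, b)] → w = 0.22
Weighted average = (0.19·7.0 + 0.42·22.0 + 0.22·50.0) / (0.19 + 0.42 + 0.22)
  = 21.5700 / 0.8300 = 25.988

25.988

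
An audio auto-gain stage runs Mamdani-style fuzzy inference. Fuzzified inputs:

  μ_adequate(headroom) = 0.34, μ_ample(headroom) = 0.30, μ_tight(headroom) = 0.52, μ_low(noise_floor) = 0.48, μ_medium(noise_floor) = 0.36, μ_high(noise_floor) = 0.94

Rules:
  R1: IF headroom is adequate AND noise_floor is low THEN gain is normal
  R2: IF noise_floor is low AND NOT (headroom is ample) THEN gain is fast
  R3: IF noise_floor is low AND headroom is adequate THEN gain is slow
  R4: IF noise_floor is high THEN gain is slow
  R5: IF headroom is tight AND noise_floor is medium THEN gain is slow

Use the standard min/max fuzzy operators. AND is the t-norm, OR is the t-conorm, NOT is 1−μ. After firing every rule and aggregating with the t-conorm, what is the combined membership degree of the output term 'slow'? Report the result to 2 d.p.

0.94

R1: adequate=0.34, low=0.48; AND[min(a, b)] → w = 0.34
R2: low=0.48, ¬ample=1−0.30=0.70; AND[min(a, b)] → w = 0.48
R3: low=0.48, adequate=0.34; AND[min(a, b)] → w = 0.34
R4: high=0.94 → w = 0.94
R5: tight=0.52, medium=0.36; AND[min(a, b)] → w = 0.36
Rules with consequent 'slow': {R3, R4, R5} → strengths 0.34, 0.94, 0.36
Aggregate via t-conorm [max(a, b)]: 0.94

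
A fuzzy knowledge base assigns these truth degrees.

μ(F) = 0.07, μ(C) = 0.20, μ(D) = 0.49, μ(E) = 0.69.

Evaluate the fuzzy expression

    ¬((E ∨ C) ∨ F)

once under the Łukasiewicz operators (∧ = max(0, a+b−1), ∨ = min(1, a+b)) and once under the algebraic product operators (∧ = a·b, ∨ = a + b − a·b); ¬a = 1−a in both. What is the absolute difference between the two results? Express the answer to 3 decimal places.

0.191

Under Łukasiewicz:
  E ∨ C = min(1, a+b) on (0.69, 0.20) = 0.89
  (E ∨ C) ∨ F = min(1, a+b) on (0.89, 0.07) = 0.96
  ¬((E ∨ C) ∨ F) = 1 − 0.96 = 0.04
  → value = 0.0400
Under algebraic product:
  E ∨ C = a + b − a·b on (0.6900, 0.2000) = 0.7520
  (E ∨ C) ∨ F = a + b − a·b on (0.7520, 0.0700) = 0.7694
  ¬((E ∨ C) ∨ F) = 1 − 0.7694 = 0.2306
  → value = 0.2306
|0.0400 − 0.2306| = 0.191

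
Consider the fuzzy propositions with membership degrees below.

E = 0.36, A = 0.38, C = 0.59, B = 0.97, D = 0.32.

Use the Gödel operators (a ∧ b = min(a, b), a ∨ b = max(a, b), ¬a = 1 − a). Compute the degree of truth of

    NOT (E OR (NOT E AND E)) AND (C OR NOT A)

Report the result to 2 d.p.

NOT E = 1 − 0.36 = 0.64
NOT E AND E = min(a, b) on (0.64, 0.36) = 0.36
E OR (NOT E AND E) = max(a, b) on (0.36, 0.36) = 0.36
NOT (E OR (NOT E AND E)) = 1 − 0.36 = 0.64
NOT A = 1 − 0.38 = 0.62
C OR NOT A = max(a, b) on (0.59, 0.62) = 0.62
NOT (E OR (NOT E AND E)) AND (C OR NOT A) = min(a, b) on (0.64, 0.62) = 0.62

0.62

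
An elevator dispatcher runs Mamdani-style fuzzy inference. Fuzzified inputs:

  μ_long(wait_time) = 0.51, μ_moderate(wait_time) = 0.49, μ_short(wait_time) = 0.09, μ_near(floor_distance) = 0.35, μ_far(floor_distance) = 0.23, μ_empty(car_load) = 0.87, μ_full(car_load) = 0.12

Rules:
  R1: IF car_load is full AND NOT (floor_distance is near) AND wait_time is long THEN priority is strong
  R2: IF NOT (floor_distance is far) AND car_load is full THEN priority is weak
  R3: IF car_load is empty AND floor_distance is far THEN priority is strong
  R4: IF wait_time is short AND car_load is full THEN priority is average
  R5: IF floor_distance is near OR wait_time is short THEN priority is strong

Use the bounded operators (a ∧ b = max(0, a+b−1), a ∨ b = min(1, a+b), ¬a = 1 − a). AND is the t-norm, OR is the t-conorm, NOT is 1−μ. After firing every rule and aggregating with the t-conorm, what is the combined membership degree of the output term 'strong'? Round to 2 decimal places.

0.54

R1: full=0.12, ¬near=1−0.35=0.65, long=0.51; AND[max(0, a+b−1)] → w = 0.00
R2: ¬far=1−0.23=0.77, full=0.12; AND[max(0, a+b−1)] → w = 0.00
R3: empty=0.87, far=0.23; AND[max(0, a+b−1)] → w = 0.10
R4: short=0.09, full=0.12; AND[max(0, a+b−1)] → w = 0.00
R5: near=0.35, short=0.09; OR[min(1, a+b)] → w = 0.44
Rules with consequent 'strong': {R1, R3, R5} → strengths 0.00, 0.10, 0.44
Aggregate via t-conorm [min(1, a+b)]: 0.54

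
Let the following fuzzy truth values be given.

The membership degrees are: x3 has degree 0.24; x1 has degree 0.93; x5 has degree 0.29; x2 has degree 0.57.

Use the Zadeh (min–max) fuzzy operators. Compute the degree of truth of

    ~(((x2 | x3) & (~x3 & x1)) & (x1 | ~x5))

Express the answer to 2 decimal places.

x2 | x3 = max(a, b) on (0.57, 0.24) = 0.57
~x3 = 1 − 0.24 = 0.76
~x3 & x1 = min(a, b) on (0.76, 0.93) = 0.76
(x2 | x3) & (~x3 & x1) = min(a, b) on (0.57, 0.76) = 0.57
~x5 = 1 − 0.29 = 0.71
x1 | ~x5 = max(a, b) on (0.93, 0.71) = 0.93
((x2 | x3) & (~x3 & x1)) & (x1 | ~x5) = min(a, b) on (0.57, 0.93) = 0.57
~(((x2 | x3) & (~x3 & x1)) & (x1 | ~x5)) = 1 − 0.57 = 0.43

0.43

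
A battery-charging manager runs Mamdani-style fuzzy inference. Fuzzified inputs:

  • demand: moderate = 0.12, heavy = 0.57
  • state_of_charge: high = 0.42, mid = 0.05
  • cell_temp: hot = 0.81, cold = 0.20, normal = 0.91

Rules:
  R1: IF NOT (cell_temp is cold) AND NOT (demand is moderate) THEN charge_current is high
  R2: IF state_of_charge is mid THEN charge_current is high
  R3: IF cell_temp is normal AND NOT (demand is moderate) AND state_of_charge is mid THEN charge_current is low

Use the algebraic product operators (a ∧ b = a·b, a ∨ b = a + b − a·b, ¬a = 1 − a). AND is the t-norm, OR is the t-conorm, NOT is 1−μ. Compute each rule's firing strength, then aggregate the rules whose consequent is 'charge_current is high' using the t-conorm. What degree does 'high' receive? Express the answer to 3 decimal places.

R1: ¬cold=1−0.20=0.80, ¬moderate=1−0.12=0.88; AND[a·b] → w = 0.7040
R2: mid=0.05 → w = 0.0500
R3: normal=0.91, ¬moderate=1−0.12=0.88, mid=0.05; AND[a·b] → w = 0.0400
Rules with consequent 'high': {R1, R2} → strengths 0.7040, 0.0500
Aggregate via t-conorm [a + b − a·b]: 0.7188

0.719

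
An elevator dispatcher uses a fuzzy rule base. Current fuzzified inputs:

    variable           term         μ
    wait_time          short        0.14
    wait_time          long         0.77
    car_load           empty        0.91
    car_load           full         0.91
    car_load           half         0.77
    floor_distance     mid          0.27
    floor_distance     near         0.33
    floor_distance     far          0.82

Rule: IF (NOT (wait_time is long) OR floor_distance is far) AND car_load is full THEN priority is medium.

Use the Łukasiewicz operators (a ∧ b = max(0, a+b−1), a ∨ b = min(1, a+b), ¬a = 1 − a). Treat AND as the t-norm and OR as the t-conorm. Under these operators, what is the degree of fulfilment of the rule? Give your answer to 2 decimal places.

0.91

firing strength: (¬long=1−0.77=0.23 OR far=0.82) = 1.00; AND[max(0, a+b−1)] with full=0.91 → w = 0.91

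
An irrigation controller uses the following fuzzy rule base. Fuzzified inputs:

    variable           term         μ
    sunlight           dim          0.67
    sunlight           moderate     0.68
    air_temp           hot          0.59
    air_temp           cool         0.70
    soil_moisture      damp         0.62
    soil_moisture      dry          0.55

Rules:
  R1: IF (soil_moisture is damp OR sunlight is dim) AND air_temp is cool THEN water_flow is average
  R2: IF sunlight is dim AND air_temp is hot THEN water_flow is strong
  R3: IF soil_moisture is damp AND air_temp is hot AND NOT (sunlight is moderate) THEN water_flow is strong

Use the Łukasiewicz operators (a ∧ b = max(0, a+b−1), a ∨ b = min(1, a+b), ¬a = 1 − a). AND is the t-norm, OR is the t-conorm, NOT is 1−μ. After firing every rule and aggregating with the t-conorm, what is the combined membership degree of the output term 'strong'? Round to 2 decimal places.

R1: (damp=0.62 OR dim=0.67) = 1.00; AND[max(0, a+b−1)] with cool=0.70 → w = 0.70
R2: dim=0.67, hot=0.59; AND[max(0, a+b−1)] → w = 0.26
R3: damp=0.62, hot=0.59, ¬moderate=1−0.68=0.32; AND[max(0, a+b−1)] → w = 0.00
Rules with consequent 'strong': {R2, R3} → strengths 0.26, 0.00
Aggregate via t-conorm [min(1, a+b)]: 0.26

0.26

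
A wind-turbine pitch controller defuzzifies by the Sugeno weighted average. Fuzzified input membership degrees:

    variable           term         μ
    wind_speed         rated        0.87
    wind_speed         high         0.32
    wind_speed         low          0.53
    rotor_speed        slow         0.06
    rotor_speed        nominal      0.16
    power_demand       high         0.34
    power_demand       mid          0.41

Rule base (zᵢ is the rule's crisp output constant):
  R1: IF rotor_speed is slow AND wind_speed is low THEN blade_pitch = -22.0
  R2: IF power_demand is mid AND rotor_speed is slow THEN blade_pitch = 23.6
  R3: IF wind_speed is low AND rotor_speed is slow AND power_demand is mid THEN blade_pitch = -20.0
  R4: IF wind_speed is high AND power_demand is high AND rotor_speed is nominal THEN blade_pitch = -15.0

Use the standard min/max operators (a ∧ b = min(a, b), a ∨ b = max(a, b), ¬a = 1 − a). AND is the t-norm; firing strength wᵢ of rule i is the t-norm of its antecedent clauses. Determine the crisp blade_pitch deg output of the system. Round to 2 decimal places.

-10.31

R1 (z=-22.0): slow=0.06, low=0.53; AND[min(a, b)] → w = 0.06
R2 (z=23.6): mid=0.41, slow=0.06; AND[min(a, b)] → w = 0.06
R3 (z=-20.0): low=0.53, slow=0.06, mid=0.41; AND[min(a, b)] → w = 0.06
R4 (z=-15.0): high=0.32, high=0.34, nominal=0.16; AND[min(a, b)] → w = 0.16
Weighted average = (0.06·-22.0 + 0.06·23.6 + 0.06·-20.0 + 0.16·-15.0) / (0.06 + 0.06 + 0.06 + 0.16)
  = -3.5040 / 0.3400 = -10.31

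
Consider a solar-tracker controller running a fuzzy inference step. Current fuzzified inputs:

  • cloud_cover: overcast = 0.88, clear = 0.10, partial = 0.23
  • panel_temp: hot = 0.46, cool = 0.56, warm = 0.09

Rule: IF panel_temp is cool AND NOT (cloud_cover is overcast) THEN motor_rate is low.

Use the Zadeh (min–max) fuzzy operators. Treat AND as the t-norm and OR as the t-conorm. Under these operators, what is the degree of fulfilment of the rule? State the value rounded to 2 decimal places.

firing strength: cool=0.56, ¬overcast=1−0.88=0.12; AND[min(a, b)] → w = 0.12

0.12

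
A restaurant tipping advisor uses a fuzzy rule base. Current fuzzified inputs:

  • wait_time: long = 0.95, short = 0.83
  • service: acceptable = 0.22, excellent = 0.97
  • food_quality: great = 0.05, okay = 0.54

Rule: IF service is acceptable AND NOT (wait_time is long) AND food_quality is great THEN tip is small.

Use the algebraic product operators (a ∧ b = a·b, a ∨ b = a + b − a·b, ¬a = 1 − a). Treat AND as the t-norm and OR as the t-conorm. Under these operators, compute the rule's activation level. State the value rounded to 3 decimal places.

0.001

firing strength: acceptable=0.22, ¬long=1−0.95=0.05, great=0.05; AND[a·b] → w = 0.0006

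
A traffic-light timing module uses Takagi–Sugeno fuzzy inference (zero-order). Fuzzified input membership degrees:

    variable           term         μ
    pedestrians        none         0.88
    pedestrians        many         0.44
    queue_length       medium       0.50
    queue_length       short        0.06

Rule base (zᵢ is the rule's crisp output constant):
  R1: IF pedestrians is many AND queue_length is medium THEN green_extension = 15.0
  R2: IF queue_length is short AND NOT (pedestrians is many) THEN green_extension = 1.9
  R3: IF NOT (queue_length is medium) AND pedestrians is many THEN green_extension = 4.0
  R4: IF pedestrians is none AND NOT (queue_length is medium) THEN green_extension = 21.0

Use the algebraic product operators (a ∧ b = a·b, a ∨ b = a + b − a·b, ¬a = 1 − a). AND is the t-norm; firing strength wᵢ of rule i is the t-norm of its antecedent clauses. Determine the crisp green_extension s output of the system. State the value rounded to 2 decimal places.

14.76

R1 (z=15.0): many=0.44, medium=0.50; AND[a·b] → w = 0.2200
R2 (z=1.9): short=0.06, ¬many=1−0.44=0.56; AND[a·b] → w = 0.0336
R3 (z=4.0): ¬medium=1−0.50=0.50, many=0.44; AND[a·b] → w = 0.2200
R4 (z=21.0): none=0.88, ¬medium=1−0.50=0.50; AND[a·b] → w = 0.4400
Weighted average = (0.2200·15.0 + 0.0336·1.9 + 0.2200·4.0 + 0.4400·21.0) / (0.2200 + 0.0336 + 0.2200 + 0.4400)
  = 13.4838 / 0.9136 = 14.76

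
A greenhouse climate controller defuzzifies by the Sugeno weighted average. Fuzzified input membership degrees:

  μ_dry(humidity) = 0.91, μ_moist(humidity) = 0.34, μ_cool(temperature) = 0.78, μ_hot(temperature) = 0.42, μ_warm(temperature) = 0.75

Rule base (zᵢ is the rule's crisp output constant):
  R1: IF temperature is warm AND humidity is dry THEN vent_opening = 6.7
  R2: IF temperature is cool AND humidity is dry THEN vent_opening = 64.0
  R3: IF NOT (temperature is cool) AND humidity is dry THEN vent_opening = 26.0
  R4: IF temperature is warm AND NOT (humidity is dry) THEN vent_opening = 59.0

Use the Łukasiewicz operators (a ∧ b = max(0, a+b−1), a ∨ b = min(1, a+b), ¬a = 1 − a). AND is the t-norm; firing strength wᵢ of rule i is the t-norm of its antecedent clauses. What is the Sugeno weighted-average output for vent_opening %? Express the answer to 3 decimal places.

35.109

R1 (z=6.7): warm=0.75, dry=0.91; AND[max(0, a+b−1)] → w = 0.66
R2 (z=64.0): cool=0.78, dry=0.91; AND[max(0, a+b−1)] → w = 0.69
R3 (z=26.0): ¬cool=1−0.78=0.22, dry=0.91; AND[max(0, a+b−1)] → w = 0.13
R4 (z=59.0): warm=0.75, ¬dry=1−0.91=0.09; AND[max(0, a+b−1)] → w = 0.00
Weighted average = (0.66·6.7 + 0.69·64.0 + 0.13·26.0 + 0.00·59.0) / (0.66 + 0.69 + 0.13 + 0.00)
  = 51.9620 / 1.4800 = 35.109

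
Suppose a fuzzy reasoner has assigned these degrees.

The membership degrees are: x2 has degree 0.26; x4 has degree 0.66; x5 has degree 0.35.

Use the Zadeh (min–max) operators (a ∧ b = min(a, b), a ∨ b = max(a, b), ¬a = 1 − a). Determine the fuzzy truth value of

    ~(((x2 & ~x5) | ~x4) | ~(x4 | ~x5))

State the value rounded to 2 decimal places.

~x5 = 1 − 0.35 = 0.65
x2 & ~x5 = min(a, b) on (0.26, 0.65) = 0.26
~x4 = 1 − 0.66 = 0.34
(x2 & ~x5) | ~x4 = max(a, b) on (0.26, 0.34) = 0.34
~x5 = 1 − 0.35 = 0.65
x4 | ~x5 = max(a, b) on (0.66, 0.65) = 0.66
~(x4 | ~x5) = 1 − 0.66 = 0.34
((x2 & ~x5) | ~x4) | ~(x4 | ~x5) = max(a, b) on (0.34, 0.34) = 0.34
~(((x2 & ~x5) | ~x4) | ~(x4 | ~x5)) = 1 − 0.34 = 0.66

0.66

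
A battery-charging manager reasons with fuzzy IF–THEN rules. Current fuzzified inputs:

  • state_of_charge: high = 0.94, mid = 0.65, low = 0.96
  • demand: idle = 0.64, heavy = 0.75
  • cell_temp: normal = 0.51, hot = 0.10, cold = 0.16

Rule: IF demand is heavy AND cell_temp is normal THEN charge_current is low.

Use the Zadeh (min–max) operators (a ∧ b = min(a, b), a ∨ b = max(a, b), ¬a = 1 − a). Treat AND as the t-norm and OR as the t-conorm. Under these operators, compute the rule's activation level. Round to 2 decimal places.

firing strength: heavy=0.75, normal=0.51; AND[min(a, b)] → w = 0.51

0.51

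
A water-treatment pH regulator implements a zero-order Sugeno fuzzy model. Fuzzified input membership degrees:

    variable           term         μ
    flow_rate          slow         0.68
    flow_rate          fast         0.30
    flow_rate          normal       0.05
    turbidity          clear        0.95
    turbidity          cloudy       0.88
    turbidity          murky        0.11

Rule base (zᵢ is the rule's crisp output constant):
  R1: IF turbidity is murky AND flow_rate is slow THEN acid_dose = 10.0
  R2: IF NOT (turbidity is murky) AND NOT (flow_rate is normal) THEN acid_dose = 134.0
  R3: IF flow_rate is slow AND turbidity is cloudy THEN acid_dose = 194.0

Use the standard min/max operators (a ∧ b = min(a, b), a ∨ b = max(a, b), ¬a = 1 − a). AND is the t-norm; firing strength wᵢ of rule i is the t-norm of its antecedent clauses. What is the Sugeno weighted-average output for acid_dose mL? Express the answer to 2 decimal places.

150.17

R1 (z=10.0): murky=0.11, slow=0.68; AND[min(a, b)] → w = 0.11
R2 (z=134.0): ¬murky=1−0.11=0.89, ¬normal=1−0.05=0.95; AND[min(a, b)] → w = 0.89
R3 (z=194.0): slow=0.68, cloudy=0.88; AND[min(a, b)] → w = 0.68
Weighted average = (0.11·10.0 + 0.89·134.0 + 0.68·194.0) / (0.11 + 0.89 + 0.68)
  = 252.2800 / 1.6800 = 150.17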